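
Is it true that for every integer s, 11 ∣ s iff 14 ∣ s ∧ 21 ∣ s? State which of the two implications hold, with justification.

[⇒] This fails: take s = 11. Certainly 11 ∣ 11, but 14 ∤ 11.

[⇐] This fails: take s = 42. Both 14 ∣ 42 and 21 ∣ 42, yet 42 is not a multiple of 11 (since 42 = 3·11 + 9), so 11 ∤ 42.

Neither implication holds.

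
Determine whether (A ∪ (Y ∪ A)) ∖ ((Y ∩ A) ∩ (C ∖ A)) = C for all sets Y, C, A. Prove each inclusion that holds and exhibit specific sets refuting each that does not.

Forward inclusion. This inclusion fails. Take Y = {1}, C = ∅, A = ∅; then 1 ∈ (A ∪ (Y ∪ A)) ∖ ((Y ∩ A) ∩ (C ∖ A)) but 1 ∉ C.

Reverse inclusion. This inclusion fails. Take Y = ∅, C = {1}, A = ∅; then 1 ∈ C but 1 ∉ (A ∪ (Y ∪ A)) ∖ ((Y ∩ A) ∩ (C ∖ A)).

(⊆) fails and (⊇) fails.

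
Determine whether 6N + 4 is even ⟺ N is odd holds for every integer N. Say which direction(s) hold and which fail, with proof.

(⇒) This fails: take N = 6. Then 6N + 4 = 40, which is even, yet N = 6 is even, not odd.

(⇐) Suppose N is odd. Since 6 is even, 6N is even for every N, so 6N + 4 has the same parity as 4, which is even. Hence 6N + 4 is even.

(⇒) fails; (⇐) holds.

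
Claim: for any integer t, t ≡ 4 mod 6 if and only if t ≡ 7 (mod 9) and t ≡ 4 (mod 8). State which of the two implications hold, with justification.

(⟸) If t ≡ 7 (mod 9) and t ≡ 4 (mod 8), then by the Chinese remainder theorem t ≡ 52 (mod 72). Since 52 ≡ 4 (mod 6) and 6 ∣ 72, we get t ≡ 4 (mod 6).

(⟹) This fails: t = 64 gives 64 ≡ 4 (mod 6) but 64 ≡ 1 (mod 9), so the conjunction on the right does not hold.

The forward direction fails; the converse holds.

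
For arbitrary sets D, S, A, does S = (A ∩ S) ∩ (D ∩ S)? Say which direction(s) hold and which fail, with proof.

Forward inclusion. This inclusion fails. Take D = ∅, S = {1}, A = ∅; then 1 ∈ S but 1 ∉ (A ∩ S) ∩ (D ∩ S).

Reverse inclusion. Let x ∈ (A ∩ S) ∩ (D ∩ S). Then x ∈ D ∩ S ∩ A, from which x ∈ S.

The sets are not equal: only the reverse inclusion holds.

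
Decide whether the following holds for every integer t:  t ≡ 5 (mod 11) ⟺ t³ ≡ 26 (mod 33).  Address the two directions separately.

The forward direction fails; the converse holds.

(→) This fails: take t = 16. Then 16 ≡ 5 (mod 11), but 16³ = 4096 ≡ 4 (mod 33), not 26.

(←) Conversely, the residues r modulo 33 with r³ ≡ 26 (mod 33) are exactly {5}, and each is ≡ 5 (mod 11).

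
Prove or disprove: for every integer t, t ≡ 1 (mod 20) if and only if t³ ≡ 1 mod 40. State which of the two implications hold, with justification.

Forward direction. This fails: take t = 21. Then 21 ≡ 1 (mod 20), but 21³ = 9261 ≡ 21 (mod 40), not 1.

Converse. The residues r modulo 40 with r³ ≡ 1 (mod 40) are exactly {1}, and each is ≡ 1 (mod 20).

The forward direction fails; the converse holds.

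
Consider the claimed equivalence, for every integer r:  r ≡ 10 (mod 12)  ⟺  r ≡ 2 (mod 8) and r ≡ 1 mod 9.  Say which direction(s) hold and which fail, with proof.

[⇐] If r ≡ 2 (mod 8) and r ≡ 1 (mod 9), then by the Chinese remainder theorem r ≡ 10 (mod 72). Since 10 ≡ 10 (mod 12) and 12 ∣ 72, we get r ≡ 10 (mod 12).

[⇒] This fails: r = 34 gives 34 ≡ 10 (mod 12) but 34 ≡ 7 (mod 9), so the conjunction on the right does not hold.

The forward direction fails; the converse holds.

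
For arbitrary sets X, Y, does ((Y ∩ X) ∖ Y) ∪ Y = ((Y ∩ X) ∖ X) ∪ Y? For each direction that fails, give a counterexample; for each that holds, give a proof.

Both inclusions hold; the sets are equal.

(⊆) Let x ∈ ((Y ∩ X) ∖ Y) ∪ Y. Then either x ∈ Y and x ∉ X; or x ∈ X ∩ Y. In each case x ∈ ((Y ∩ X) ∖ X) ∪ Y, so ((Y ∩ X) ∖ Y) ∪ Y ⊆ ((Y ∩ X) ∖ X) ∪ Y.

(⊇) Let x ∈ ((Y ∩ X) ∖ X) ∪ Y. Then either x ∈ Y and x ∉ X; or x ∈ X ∩ Y. In each case x ∈ ((Y ∩ X) ∖ Y) ∪ Y, so ((Y ∩ X) ∖ X) ∪ Y ⊆ ((Y ∩ X) ∖ Y) ∪ Y.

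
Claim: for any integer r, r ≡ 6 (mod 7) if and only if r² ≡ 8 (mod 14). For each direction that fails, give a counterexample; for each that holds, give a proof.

Neither implication holds.

(→) This fails: take r = 13. Then 13 ≡ 6 (mod 7), but 13² = 169 ≡ 1 (mod 14), not 8.

(←) This fails: take r = 8. Then 8² = 64 ≡ 8 (mod 14), yet 8 ≡ 1 (mod 7), not 6.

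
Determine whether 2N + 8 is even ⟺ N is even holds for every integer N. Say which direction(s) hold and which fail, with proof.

Forward direction. This fails: take N = 1. Then 2N + 8 = 10, which is even, yet N = 1 is odd, not even.

Converse. Suppose N is even. Since 2 is even, 2N is even for every N, so 2N + 8 has the same parity as 8, which is even. Hence 2N + 8 is even.

(⇒) fails; (⇐) holds.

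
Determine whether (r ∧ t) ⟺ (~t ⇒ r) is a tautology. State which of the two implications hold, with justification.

Not equivalent: only (⇒) holds.

[⇒] Assume the antecedent. If t is true, ~t ⇒ r reduces to true regardless of the other variables. If t is false, the antecedent cannot hold. Either way ~t ⇒ r holds.

[⇐] This fails. Under t = T, r = F, the left side is false but the right side is true.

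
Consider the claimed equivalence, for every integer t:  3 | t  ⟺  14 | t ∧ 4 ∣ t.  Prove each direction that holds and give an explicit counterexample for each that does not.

Neither implication holds.

[⇒] This fails: take t = 3. Certainly 3 ∣ 3, but 14 ∤ 3.

[⇐] This fails: take t = 28. Both 14 ∣ 28 and 4 ∣ 28, yet 28 is not a multiple of 3 (since 28 = 9·3 + 1), so 3 ∤ 28.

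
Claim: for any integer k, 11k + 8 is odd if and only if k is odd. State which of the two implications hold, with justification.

(⇒) Suppose 11k + 8 is odd. Since 11 is odd, 11k and k have the same parity, so 11k + 8 ≡ k + 8 (mod 2). As 8 is even, 11k + 8 is odd exactly when k is odd. Thus k is odd.

(⇐) Conversely, suppose k is odd; write k = 2j + 1. Then 11k + 8 = 11·(2j + 1) + 8 = 2·11j + 19, which is odd.

Equivalent; both directions hold.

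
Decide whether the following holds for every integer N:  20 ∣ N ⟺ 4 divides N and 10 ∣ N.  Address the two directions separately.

Both directions hold; the statement is true.

(←) Suppose 4 ∣ N and 10 ∣ N. Any common multiple of 4 and 10 is a multiple of their lcm; here lcm(4, 10) = 4·10/gcd(4, 10) = 40/2 = 20, so 20 ∣ N.

(→) If 20 ∣ N, write N = 20q. Since 20 = 5·4, N = 4·(5q), so 4 ∣ N; and since 20 = 2·10, N = 10·(2q), so 10 ∣ N.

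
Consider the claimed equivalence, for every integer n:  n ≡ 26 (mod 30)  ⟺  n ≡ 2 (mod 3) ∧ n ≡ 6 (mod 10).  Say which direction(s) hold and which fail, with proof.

Both directions hold; the statement is true.

[⇐] If n ≡ 2 (mod 3) and n ≡ 6 (mod 10), then by the Chinese remainder theorem n ≡ 26 (mod 30). This is exactly n ≡ 26 (mod 30).

[⇒] Suppose n ≡ 26 (mod 30); write n = 30j + 26. Since 3 ∣ 30, reducing mod 3 gives n ≡ 26 ≡ 2 (mod 3); since 10 ∣ 30, reducing mod 10 gives n ≡ 26 ≡ 6 (mod 10).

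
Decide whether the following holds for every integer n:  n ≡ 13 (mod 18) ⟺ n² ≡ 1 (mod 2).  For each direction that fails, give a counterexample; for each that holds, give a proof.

[⇐] This fails: take n = 1. Then 1² = 1 ≡ 1 (mod 2), yet 1 ≡ 1 (mod 18), not 13.

[⇒] Suppose n ≡ 13 (mod 18). Then n² ≡ 13² = 169 (mod 18), and since 2 ∣ 18, also n² ≡ 1 (mod 2).

(⇒) holds; (⇐) fails.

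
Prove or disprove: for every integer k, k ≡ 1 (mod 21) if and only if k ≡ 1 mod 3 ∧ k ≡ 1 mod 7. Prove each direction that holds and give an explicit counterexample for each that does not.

(→) Suppose k ≡ 1 (mod 21); write k = 21j + 1. Since 3 ∣ 21, reducing mod 3 gives k ≡ 1 (mod 3); since 7 ∣ 21, reducing mod 7 gives k ≡ 1 (mod 7).

(←) Conversely, if k ≡ 1 (mod 3) and k ≡ 1 (mod 7), then by the Chinese remainder theorem k ≡ 1 (mod 21). This is exactly k ≡ 1 (mod 21).

Equivalent; both directions hold.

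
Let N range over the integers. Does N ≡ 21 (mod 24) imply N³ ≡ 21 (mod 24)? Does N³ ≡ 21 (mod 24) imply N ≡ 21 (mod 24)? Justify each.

(⇒) Suppose N ≡ 21 (mod 24). Write N = 24j + 21. Then (24j + 21)³ = 13824j³ + 36288j² + 31752j + 9261 = 24(576j³ + 1512j² + 1323j + 385) + 21, so N³ ≡ 21 (mod 24).

(⇐) Conversely, suppose N³ ≡ 21 (mod 24). The only residue r in {0, …, 23} with r³ ≡ 21 (mod 24) is r = 21, so N ≡ 21 (mod 24).

Both directions hold.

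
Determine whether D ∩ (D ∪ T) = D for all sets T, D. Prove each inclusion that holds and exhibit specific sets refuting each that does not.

(⟹) Let x ∈ D ∩ (D ∪ T). Then either x ∈ D and x ∉ T; or x ∈ T ∩ D. In each case x ∈ D, so D ∩ (D ∪ T) ⊆ D.

(⟸) Let x ∈ D. Then either x ∈ D and x ∉ T; or x ∈ T ∩ D. In each case x ∈ D ∩ (D ∪ T), so D ⊆ D ∩ (D ∪ T).

Both inclusions hold; the sets are equal.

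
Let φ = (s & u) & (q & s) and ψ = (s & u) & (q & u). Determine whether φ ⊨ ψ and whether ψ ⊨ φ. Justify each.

Both directions hold.

(→) Assume the antecedent. If s is true, the antecedent forces (s = T, q = T, u = T), and (s & u) & (q & u) holds there. If s is false, the antecedent cannot hold. Either way (s & u) & (q & u) holds.

(←) Assume the antecedent. If s is true, the antecedent forces (s = T, q = T, u = T), and (s & u) & (q & s) holds there. If s is false, the antecedent cannot hold. Either way (s & u) & (q & s) holds.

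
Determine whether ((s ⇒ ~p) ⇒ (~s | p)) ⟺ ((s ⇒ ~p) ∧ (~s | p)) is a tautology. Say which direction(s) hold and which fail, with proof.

[⇒] This fails. Under p = T, s = T, the left side is true but the right side is false.

[⇐] Assume the antecedent. If p is true, (s ⇒ ~p) ⇒ (~s | p) reduces to true regardless of the other variables. If p is false, the antecedent forces (p = F, s = F), and (s ⇒ ~p) ⇒ (~s | p) holds there. Either way (s ⇒ ~p) ⇒ (~s | p) holds.

Only the converse holds.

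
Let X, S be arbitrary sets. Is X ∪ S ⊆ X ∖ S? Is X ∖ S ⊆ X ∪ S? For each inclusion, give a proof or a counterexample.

(⊆) fails; (⊇) holds.

Reverse inclusion. Let x ∈ X ∖ S. Then x ∈ X and x ∉ S, from which x ∈ X ∪ S.

Forward inclusion. This inclusion fails. Take X = ∅, S = {1}; then 1 ∈ X ∪ S but 1 ∉ X ∖ S.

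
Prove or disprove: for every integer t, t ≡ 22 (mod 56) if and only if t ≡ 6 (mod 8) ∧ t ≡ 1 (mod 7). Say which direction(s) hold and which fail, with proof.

Equivalent; both directions hold.

(⇒) Suppose t ≡ 22 (mod 56); write t = 56j + 22. Since 8 ∣ 56, reducing mod 8 gives t ≡ 22 ≡ 6 (mod 8); since 7 ∣ 56, reducing mod 7 gives t ≡ 22 ≡ 1 (mod 7).

(⇐) Conversely, if t ≡ 6 (mod 8) and t ≡ 1 (mod 7), then by the Chinese remainder theorem t ≡ 22 (mod 56). This is exactly t ≡ 22 (mod 56).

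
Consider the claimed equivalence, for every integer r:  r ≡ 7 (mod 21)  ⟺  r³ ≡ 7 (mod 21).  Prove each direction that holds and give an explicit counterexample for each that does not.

(⇒) Suppose r ≡ 7 (mod 21). Write r = 21j + 7. Then (21j + 7)³ = 9261j³ + 9261j² + 3087j + 343 = 21(441j³ + 441j² + 147j + 16) + 7, so r³ ≡ 7 (mod 21).

(⇐) Conversely, suppose r³ ≡ 7 (mod 21). The only residue r in {0, …, 20} with r³ ≡ 7 (mod 21) is r = 7, so r ≡ 7 (mod 21).

Both implications hold.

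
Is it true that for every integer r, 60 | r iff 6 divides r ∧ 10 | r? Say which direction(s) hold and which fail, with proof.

Forward direction. If 60 ∣ r, write r = 60q. Since 60 = 10·6, r = 6·(10q), so 6 ∣ r; and since 60 = 6·10, r = 10·(6q), so 10 ∣ r.

Converse. This fails: take r = 30. Both 6 ∣ 30 and 10 ∣ 30, yet 30 is not a multiple of 60 (since 30 = 0·60 + 30), so 60 ∤ 30.

Only the forward implication holds.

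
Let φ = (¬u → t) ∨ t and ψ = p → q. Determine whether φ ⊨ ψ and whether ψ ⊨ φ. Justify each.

Both directions fail.

(⟹) This fails. Under p = T, u = T, q = F, t = F, the left side is true but the right side is false.

(⟸) This fails. Under p = F, u = F, q = F, t = F, the left side is false but the right side is true.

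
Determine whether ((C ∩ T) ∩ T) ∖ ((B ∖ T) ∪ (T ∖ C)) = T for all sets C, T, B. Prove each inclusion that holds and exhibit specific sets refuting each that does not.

Only the forward inclusion holds.

(⊇) This inclusion fails. Take C = ∅, T = {1}, B = ∅; then 1 ∈ T but 1 ∉ ((C ∩ T) ∩ T) ∖ ((B ∖ T) ∪ (T ∖ C)).

(⊆) Let x ∈ ((C ∩ T) ∩ T) ∖ ((B ∖ T) ∪ (T ∖ C)). Then either x ∈ C ∩ T and x ∉ B; or x ∈ C ∩ T ∩ B. In each case x ∈ T, so ((C ∩ T) ∩ T) ∖ ((B ∖ T) ∪ (T ∖ C)) ⊆ T.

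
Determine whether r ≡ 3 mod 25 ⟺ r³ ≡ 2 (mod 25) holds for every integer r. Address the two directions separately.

Both directions hold; the statement is true.

[⇒] Suppose r ≡ 3 mod 25. Write r = 25j + 3. Then (25j + 3)³ = 15625j³ + 5625j² + 675j + 27 = 25(625j³ + 225j² + 27j + 1) + 2, so r³ ≡ 2 (mod 25).

[⇐] Conversely, suppose r³ ≡ 2 (mod 25). The only residue r in {0, …, 24} with r³ ≡ 2 (mod 25) is r = 3, so r ≡ 3 (mod 25).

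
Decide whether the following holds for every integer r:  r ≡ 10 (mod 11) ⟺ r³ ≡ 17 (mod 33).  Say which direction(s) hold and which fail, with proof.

Neither direction holds.

(⟹) This fails: take r = 10. Then 10 ≡ 10 (mod 11), but 10³ = 1000 ≡ 10 (mod 33), not 17.

(⟸) This fails: take r = 8. Then 8³ = 512 ≡ 17 (mod 33), yet 8 ≡ 8 (mod 11), not 10.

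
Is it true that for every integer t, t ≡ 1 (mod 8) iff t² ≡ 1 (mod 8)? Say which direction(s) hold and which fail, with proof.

(⇒) Suppose t ≡ 1 (mod 8). Write t = 8j + 1. Then (8j + 1)² = 64j² + 16j + 1 = 8(8j² + 2j) + 1, so t² ≡ 1 (mod 8).

(⇐) This fails: take t = 3. Then 3² = 9 ≡ 1 (mod 8), yet 3 ≡ 3 (mod 8), not 1.

The forward direction holds; the converse fails.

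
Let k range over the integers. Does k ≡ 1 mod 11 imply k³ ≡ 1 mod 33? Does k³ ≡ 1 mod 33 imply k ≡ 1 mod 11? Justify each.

(⟹) This fails: take k = 12. Then 12 ≡ 1 (mod 11), but 12³ = 1728 ≡ 12 (mod 33), not 1.

(⟸) Conversely, the residues r modulo 33 with r³ ≡ 1 (mod 33) are exactly {1}, and each is ≡ 1 (mod 11).

Only the reverse direction holds.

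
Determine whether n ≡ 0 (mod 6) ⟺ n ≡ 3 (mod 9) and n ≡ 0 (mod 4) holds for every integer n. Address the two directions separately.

(⇒) fails; (⇐) holds.

[⇒] This fails: n = 0 gives 0 ≡ 0 (mod 6) but 0 ≡ 0 (mod 9), so the conjunction on the right does not hold.

[⇐] Conversely, if n ≡ 3 (mod 9) and n ≡ 0 (mod 4), then by the Chinese remainder theorem n ≡ 12 (mod 36). Since 12 ≡ 0 (mod 6) and 6 ∣ 36, we get n ≡ 0 (mod 6).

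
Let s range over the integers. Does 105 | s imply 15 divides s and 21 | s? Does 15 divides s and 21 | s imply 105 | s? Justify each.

Both directions hold; the statement is true.

(⟸) Suppose 15 ∣ s and 21 ∣ s. Any common multiple of 15 and 21 is a multiple of their lcm; here lcm(15, 21) = 15·21/gcd(15, 21) = 315/3 = 105, so 105 ∣ s.

(⟹) If 105 ∣ s, write s = 105q. Since 105 = 7·15, s = 15·(7q), so 15 ∣ s; and since 105 = 5·21, s = 21·(5q), so 21 ∣ s.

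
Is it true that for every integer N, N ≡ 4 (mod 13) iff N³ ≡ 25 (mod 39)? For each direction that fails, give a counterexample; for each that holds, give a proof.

Neither implication holds.

(⟹) This fails: take N = 17. Then 17 ≡ 4 (mod 13), but 17³ = 4913 ≡ 38 (mod 39), not 25.

(⟸) This fails: take N = 10. Then 10³ = 1000 ≡ 25 (mod 39), yet 10 ≡ 10 (mod 13), not 4.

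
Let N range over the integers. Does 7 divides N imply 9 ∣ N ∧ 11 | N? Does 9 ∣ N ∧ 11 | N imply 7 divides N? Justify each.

(⟹) This fails: take N = 7. Certainly 7 ∣ 7, but 9 ∤ 7.

(⟸) This fails: take N = 99. Both 9 ∣ 99 and 11 ∣ 99, yet 99 is not a multiple of 7 (since 99 = 14·7 + 1), so 7 ∤ 99.

(⇒) fails and (⇐) fails.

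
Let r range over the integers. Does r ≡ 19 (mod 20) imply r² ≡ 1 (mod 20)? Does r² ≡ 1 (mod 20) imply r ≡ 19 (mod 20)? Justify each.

[⇒] Suppose r ≡ 19 (mod 20). Write r = 20j + 19. Then (20j + 19)² = 400j² + 760j + 361 = 20(20j² + 38j + 18) + 1, so r² ≡ 1 (mod 20).

[⇐] This fails: take r = 1. Then 1² = 1 ≡ 1 (mod 20), yet 1 ≡ 1 (mod 20), not 19.

(⇒) holds; (⇐) fails.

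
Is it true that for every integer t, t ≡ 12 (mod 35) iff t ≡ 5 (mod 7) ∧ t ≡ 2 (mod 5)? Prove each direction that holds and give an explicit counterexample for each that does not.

[⇒] Suppose t ≡ 12 (mod 35); write t = 35j + 12. Since 7 ∣ 35, reducing mod 7 gives t ≡ 12 ≡ 5 (mod 7); since 5 ∣ 35, reducing mod 5 gives t ≡ 12 ≡ 2 (mod 5).

[⇐] Conversely, if t ≡ 5 (mod 7) and t ≡ 2 (mod 5), then by the Chinese remainder theorem t ≡ 12 (mod 35). This is exactly t ≡ 12 (mod 35).

Both implications hold.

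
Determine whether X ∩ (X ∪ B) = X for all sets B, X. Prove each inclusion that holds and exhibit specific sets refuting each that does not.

Both inclusions hold; the sets are equal.

Forward inclusion. Let x ∈ X ∩ (X ∪ B). Then either x ∈ X and x ∉ B; or x ∈ B ∩ X. In each case x ∈ X, so X ∩ (X ∪ B) ⊆ X.

Reverse inclusion. Let x ∈ X. Then either x ∈ X and x ∉ B; or x ∈ B ∩ X. In each case x ∈ X ∩ (X ∪ B), so X ⊆ X ∩ (X ∪ B).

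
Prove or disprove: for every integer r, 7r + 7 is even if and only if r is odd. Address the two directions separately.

Both directions hold; the statement is true.

Converse. Suppose r is odd; write r = 2j + 1. Then 7r + 7 = 7·(2j + 1) + 7 = 2·7j + 14, which is even.

Forward direction. Suppose 7r + 7 is even. Since 7 is odd, 7r and r have the same parity, so 7r + 7 ≡ r + 7 (mod 2). As 7 is odd, 7r + 7 is even exactly when r is odd. Thus r is odd.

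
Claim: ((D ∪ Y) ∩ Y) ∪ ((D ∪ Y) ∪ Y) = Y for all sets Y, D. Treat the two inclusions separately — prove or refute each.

(⊇) Let x ∈ Y. Then either x ∈ Y and x ∉ D; or x ∈ Y ∩ D. In each case x ∈ ((D ∪ Y) ∩ Y) ∪ ((D ∪ Y) ∪ Y), so Y ⊆ ((D ∪ Y) ∩ Y) ∪ ((D ∪ Y) ∪ Y).

(⊆) This inclusion fails. Take Y = ∅, D = {1}; then 1 ∈ ((D ∪ Y) ∩ Y) ∪ ((D ∪ Y) ∪ Y) but 1 ∉ Y.

(⊆) fails; (⊇) holds.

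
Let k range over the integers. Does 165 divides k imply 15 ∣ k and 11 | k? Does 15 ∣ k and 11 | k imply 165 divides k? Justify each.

Both implications hold.

Forward direction. If 165 ∣ k, write k = 165q. Since 165 = 11·15, k = 15·(11q), so 15 ∣ k; and since 165 = 15·11, k = 11·(15q), so 11 ∣ k.

Converse. Suppose 15 ∣ k and 11 ∣ k. Any common multiple of 15 and 11 is a multiple of their lcm; here gcd(15, 11) = 1, so lcm(15, 11) = 15·11 = 165, so 165 ∣ k.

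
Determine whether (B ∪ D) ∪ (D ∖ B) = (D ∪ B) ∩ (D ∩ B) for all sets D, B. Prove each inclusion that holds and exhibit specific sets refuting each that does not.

Reverse inclusion. Let x ∈ (D ∪ B) ∩ (D ∩ B). Then x ∈ D ∩ B, from which x ∈ (B ∪ D) ∪ (D ∖ B).

Forward inclusion. This inclusion fails. Take D = {1}, B = ∅; then 1 ∈ (B ∪ D) ∪ (D ∖ B) but 1 ∉ (D ∪ B) ∩ (D ∩ B).

Only the reverse inclusion holds.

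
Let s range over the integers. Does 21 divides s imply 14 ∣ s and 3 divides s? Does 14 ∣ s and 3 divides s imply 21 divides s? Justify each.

[⇒] This fails: take s = 21. Certainly 21 ∣ 21, but 14 ∤ 21.

[⇐] Suppose 14 ∣ s and 3 ∣ s. Any common multiple of 14 and 3 is a multiple of their lcm; here gcd(14, 3) = 1, so lcm(14, 3) = 14·3 = 42, so 42 ∣ s. Since 21 ∣ 42, it follows that 21 ∣ s.

Not equivalent: only (⇐) holds.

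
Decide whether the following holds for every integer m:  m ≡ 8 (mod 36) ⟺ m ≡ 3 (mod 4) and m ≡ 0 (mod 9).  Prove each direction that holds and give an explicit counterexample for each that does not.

(⇒) fails and (⇐) fails.

[⇒] This fails: m = 8 gives 8 ≡ 8 (mod 36) but 8 ≡ 0 (mod 4), so the conjunction on the right does not hold.

[⇐] This fails: m = 27 satisfies both congruences on the right (27 ≡ 3 mod 4 and 27 ≡ 0 mod 9) yet 27 ≡ 27 (mod 36), not 8.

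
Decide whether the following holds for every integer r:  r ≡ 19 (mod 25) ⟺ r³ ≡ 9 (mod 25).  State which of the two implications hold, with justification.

The biconditional holds.

(→) Suppose r ≡ 19 (mod 25). Write r = 25j + 19. Then (25j + 19)³ = 15625j³ + 35625j² + 27075j + 6859 = 25(625j³ + 1425j² + 1083j + 274) + 9, so r³ ≡ 9 (mod 25).

(←) Conversely, suppose r³ ≡ 9 (mod 25). The only residue r in {0, …, 24} with r³ ≡ 9 (mod 25) is r = 19, so r ≡ 19 (mod 25).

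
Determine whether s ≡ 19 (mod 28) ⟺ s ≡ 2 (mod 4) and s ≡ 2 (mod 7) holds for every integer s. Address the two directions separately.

Neither implication holds.

(⟹) This fails: s = 19 gives 19 ≡ 19 (mod 28) but 19 ≡ 3 (mod 4), so the conjunction on the right does not hold.

(⟸) This fails: s = 2 satisfies both congruences on the right (2 ≡ 2 mod 4 and 2 ≡ 2 mod 7) yet 2 ≡ 2 (mod 28), not 19.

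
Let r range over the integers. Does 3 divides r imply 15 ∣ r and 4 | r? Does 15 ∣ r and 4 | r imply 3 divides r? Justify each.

(⟹) This fails: take r = 3. Certainly 3 ∣ 3, but 15 ∤ 3.

(⟸) Suppose 15 ∣ r and 4 ∣ r. Any common multiple of 15 and 4 is a multiple of their lcm; here gcd(15, 4) = 1, so lcm(15, 4) = 15·4 = 60, so 60 ∣ r. Since 3 ∣ 60, it follows that 3 ∣ r.

(⇒) fails; (⇐) holds.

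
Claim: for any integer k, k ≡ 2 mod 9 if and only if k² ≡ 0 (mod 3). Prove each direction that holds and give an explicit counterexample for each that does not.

Neither direction holds.

(→) This fails: take k = 2. Then 2 ≡ 2 (mod 9), but 2² = 4 ≡ 1 (mod 3), not 0.

(←) This fails: take k = 0. Then 0² = 0 ≡ 0 (mod 3), yet 0 ≡ 0 (mod 9), not 2.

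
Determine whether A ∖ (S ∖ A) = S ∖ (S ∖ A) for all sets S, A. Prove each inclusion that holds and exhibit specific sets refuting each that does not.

The sets are not equal: only the reverse inclusion holds.

(⊆) This inclusion fails. Take S = ∅, A = {1}; then 1 ∈ A ∖ (S ∖ A) but 1 ∉ S ∖ (S ∖ A).

(⊇) Let x ∈ S ∖ (S ∖ A). Then x ∈ S ∩ A, from which x ∈ A ∖ (S ∖ A).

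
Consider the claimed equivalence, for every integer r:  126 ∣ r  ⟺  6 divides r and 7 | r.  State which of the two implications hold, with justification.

(⇐) This fails: take r = 42. Both 6 ∣ 42 and 7 ∣ 42, yet 42 is not a multiple of 126 (since 42 = 0·126 + 42), so 126 ∤ 42.

(⇒) If 126 ∣ r, write r = 126q. Since 126 = 21·6, r = 6·(21q), so 6 ∣ r; and since 126 = 18·7, r = 7·(18q), so 7 ∣ r.

The forward direction holds; the converse fails.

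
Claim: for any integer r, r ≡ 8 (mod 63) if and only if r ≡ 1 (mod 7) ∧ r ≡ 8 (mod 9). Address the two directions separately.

Both directions hold; the statement is true.

Converse. If r ≡ 1 (mod 7) and r ≡ 8 (mod 9), then by the Chinese remainder theorem r ≡ 8 (mod 63). This is exactly r ≡ 8 (mod 63).

Forward direction. Suppose r ≡ 8 (mod 63); write r = 63j + 8. Since 7 ∣ 63, reducing mod 7 gives r ≡ 8 ≡ 1 (mod 7); since 9 ∣ 63, reducing mod 9 gives r ≡ 8 (mod 9).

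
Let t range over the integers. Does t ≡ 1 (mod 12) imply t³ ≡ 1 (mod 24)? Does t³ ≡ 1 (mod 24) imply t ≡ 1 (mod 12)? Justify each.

The forward direction fails; the converse holds.

[⇒] This fails: take t = 13. Then 13 ≡ 1 (mod 12), but 13³ = 2197 ≡ 13 (mod 24), not 1.

[⇐] Conversely, the residues r modulo 24 with r³ ≡ 1 (mod 24) are exactly {1}, and each is ≡ 1 (mod 12).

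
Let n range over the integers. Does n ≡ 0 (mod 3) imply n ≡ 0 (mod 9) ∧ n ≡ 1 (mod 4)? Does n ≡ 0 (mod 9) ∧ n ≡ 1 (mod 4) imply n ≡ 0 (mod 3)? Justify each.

Only the converse holds.

[⇒] This fails: n = 0 gives 0 ≡ 0 (mod 3) but 0 ≡ 0 (mod 4), so the conjunction on the right does not hold.

[⇐] Conversely, if n ≡ 0 (mod 9) and n ≡ 1 (mod 4), then by the Chinese remainder theorem n ≡ 9 (mod 36). Since 9 ≡ 0 (mod 3) and 3 ∣ 36, we get n ≡ 0 (mod 3).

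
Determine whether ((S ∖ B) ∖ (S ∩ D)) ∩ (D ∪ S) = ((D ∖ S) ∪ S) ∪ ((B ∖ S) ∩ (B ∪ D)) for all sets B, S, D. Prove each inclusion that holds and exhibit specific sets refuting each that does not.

(⊆) holds; (⊇) fails.

(⊆) Let x ∈ ((S ∖ B) ∖ (S ∩ D)) ∩ (D ∪ S). Then x ∈ S and x ∉ B, D, from which x ∈ ((D ∖ S) ∪ S) ∪ ((B ∖ S) ∩ (B ∪ D)).

(⊇) This inclusion fails. Take B = {1}, S = ∅, D = ∅; then 1 ∈ ((D ∖ S) ∪ S) ∪ ((B ∖ S) ∩ (B ∪ D)) but 1 ∉ ((S ∖ B) ∖ (S ∩ D)) ∩ (D ∪ S).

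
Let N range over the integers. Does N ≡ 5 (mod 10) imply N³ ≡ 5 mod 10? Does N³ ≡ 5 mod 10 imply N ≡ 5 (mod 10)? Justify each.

Both directions hold.

(→) Suppose N ≡ 5 (mod 10). Write N = 10j + 5. Then (10j + 5)³ = 1000j³ + 1500j² + 750j + 125 = 10(100j³ + 150j² + 75j + 12) + 5, so N³ ≡ 5 (mod 10).

(←) Conversely, suppose N³ ≡ 5 (mod 10). The only residue r in {0, …, 9} with r³ ≡ 5 (mod 10) is r = 5, so N ≡ 5 (mod 10).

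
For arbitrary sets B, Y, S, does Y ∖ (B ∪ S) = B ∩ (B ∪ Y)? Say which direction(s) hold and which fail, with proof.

(⊆) This inclusion fails. Take B = ∅, Y = {1}, S = ∅; then 1 ∈ Y ∖ (B ∪ S) but 1 ∉ B ∩ (B ∪ Y).

(⊇) This inclusion fails. Take B = {1}, Y = ∅, S = ∅; then 1 ∈ B ∩ (B ∪ Y) but 1 ∉ Y ∖ (B ∪ S).

Neither inclusion holds.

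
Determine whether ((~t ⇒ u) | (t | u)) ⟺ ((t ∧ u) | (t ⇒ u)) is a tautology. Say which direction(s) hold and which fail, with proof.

(⇒) fails and (⇐) fails.

(⟹) This fails. Under u = F, t = T, the left side is true but the right side is false.

(⟸) This fails. Under u = F, t = F, the left side is false but the right side is true.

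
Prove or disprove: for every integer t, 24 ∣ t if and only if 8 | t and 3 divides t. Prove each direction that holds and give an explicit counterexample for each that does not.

Forward direction. If 24 ∣ t, write t = 24q. Since 24 = 3·8, t = 8·(3q), so 8 ∣ t; and since 24 = 8·3, t = 3·(8q), so 3 ∣ t.

Converse. Suppose 8 ∣ t and 3 ∣ t. Any common multiple of 8 and 3 is a multiple of their lcm; here gcd(8, 3) = 1, so lcm(8, 3) = 8·3 = 24, so 24 ∣ t.

The biconditional holds.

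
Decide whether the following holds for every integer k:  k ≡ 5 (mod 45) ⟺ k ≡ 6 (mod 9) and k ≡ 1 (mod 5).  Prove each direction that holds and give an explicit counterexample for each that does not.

(→) This fails: k = 5 gives 5 ≡ 5 (mod 45) but 5 ≡ 5 (mod 9), so the conjunction on the right does not hold.

(←) This fails: k = 6 satisfies both congruences on the right (6 ≡ 6 mod 9 and 6 ≡ 1 mod 5) yet 6 ≡ 6 (mod 45), not 5.

(⇒) fails and (⇐) fails.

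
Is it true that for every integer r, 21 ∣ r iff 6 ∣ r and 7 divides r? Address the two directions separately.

The forward direction fails; the converse holds.

(⇒) This fails: take r = 21. Certainly 21 ∣ 21, but 6 ∤ 21.

(⇐) Suppose 6 ∣ r and 7 ∣ r. Any common multiple of 6 and 7 is a multiple of their lcm; here gcd(6, 7) = 1, so lcm(6, 7) = 6·7 = 42, so 42 ∣ r. Since 21 ∣ 42, it follows that 21 ∣ r.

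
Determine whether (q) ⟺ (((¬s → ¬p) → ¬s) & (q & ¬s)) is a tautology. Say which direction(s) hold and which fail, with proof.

[⇒] This fails. Under s = T, p = F, q = T, the left side is true but the right side is false.

[⇐] Assume the antecedent. If s is true, the antecedent cannot hold. If s is false, the antecedent forces (s = F, p = F, q = T) or (s = F, p = T, q = T), and q holds there. Either way q holds.

Only the reverse direction holds.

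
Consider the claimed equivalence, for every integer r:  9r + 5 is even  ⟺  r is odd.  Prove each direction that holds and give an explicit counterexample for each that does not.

[⇒] Suppose 9r + 5 is even. Since 9 is odd, 9r and r have the same parity, so 9r + 5 ≡ r + 5 (mod 2). As 5 is odd, 9r + 5 is even exactly when r is odd. Thus r is odd.

[⇐] Conversely, suppose r is odd; write r = 2j + 1. Then 9r + 5 = 9·(2j + 1) + 5 = 2·9j + 14, which is even.

Both directions hold.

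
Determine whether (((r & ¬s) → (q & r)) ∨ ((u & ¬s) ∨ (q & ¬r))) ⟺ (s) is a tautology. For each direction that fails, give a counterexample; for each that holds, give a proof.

[⇐] Assume the antecedent. If s is true, the consequent reduces to true regardless of the other variables. If s is false, the antecedent cannot hold. Either way the consequent holds.

[⇒] This fails. Under q = F, s = F, u = F, r = F, the left side is true but the right side is false.

(⇒) fails; (⇐) holds.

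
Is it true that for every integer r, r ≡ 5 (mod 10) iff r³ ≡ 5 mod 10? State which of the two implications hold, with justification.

(⟹) Suppose r ≡ 5 (mod 10). Write r = 10j + 5. Then (10j + 5)³ = 1000j³ + 1500j² + 750j + 125 = 10(100j³ + 150j² + 75j + 12) + 5, so r³ ≡ 5 (mod 10).

(⟸) For the converse, argue contrapositively. If r ≢ 5 (mod 10), then r is congruent to one of 0, 1, 2, 3, 4, 6, 7, 8, 9 modulo 10, and these give r³ ≡ 0, 1, 8, 7, 4, 6, 3, 2, 9 respectively — never 5.

Both directions hold.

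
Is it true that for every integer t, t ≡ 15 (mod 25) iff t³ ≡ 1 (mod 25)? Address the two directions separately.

(⟹) This fails: take t = 15. Then 15 ≡ 15 (mod 25), but 15³ = 3375 ≡ 0 (mod 25), not 1.

(⟸) This fails: take t = 1. Then 1³ = 1 ≡ 1 (mod 25), yet 1 ≡ 1 (mod 25), not 15.

Both directions fail.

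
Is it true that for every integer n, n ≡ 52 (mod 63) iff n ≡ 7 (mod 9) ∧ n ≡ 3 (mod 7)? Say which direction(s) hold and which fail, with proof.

Forward direction. Suppose n ≡ 52 (mod 63); write n = 63j + 52. Since 9 ∣ 63, reducing mod 9 gives n ≡ 52 ≡ 7 (mod 9); since 7 ∣ 63, reducing mod 7 gives n ≡ 52 ≡ 3 (mod 7).

Converse. If n ≡ 7 (mod 9) and n ≡ 3 (mod 7), then by the Chinese remainder theorem n ≡ 52 (mod 63). This is exactly n ≡ 52 (mod 63).

The biconditional holds.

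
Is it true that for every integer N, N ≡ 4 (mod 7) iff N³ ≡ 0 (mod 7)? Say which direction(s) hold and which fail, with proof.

(→) This fails: take N = 4. Then 4 ≡ 4 (mod 7), but 4³ = 64 ≡ 1 (mod 7), not 0.

(←) This fails: take N = 0. Then 0³ = 0 ≡ 0 (mod 7), yet 0 ≡ 0 (mod 7), not 4.

Neither implication holds.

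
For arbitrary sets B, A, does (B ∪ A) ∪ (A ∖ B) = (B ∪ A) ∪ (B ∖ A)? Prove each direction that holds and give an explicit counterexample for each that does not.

Both inclusions hold.

(⟹) Let x ∈ (B ∪ A) ∪ (A ∖ B). Then either x ∈ B and x ∉ A; or x ∈ A and x ∉ B; or x ∈ B ∩ A. In each case x ∈ (B ∪ A) ∪ (B ∖ A), so (B ∪ A) ∪ (A ∖ B) ⊆ (B ∪ A) ∪ (B ∖ A).

(⟸) Let x ∈ (B ∪ A) ∪ (B ∖ A). Then either x ∈ B and x ∉ A; or x ∈ A and x ∉ B; or x ∈ B ∩ A. In each case x ∈ (B ∪ A) ∪ (A ∖ B), so (B ∪ A) ∪ (B ∖ A) ⊆ (B ∪ A) ∪ (A ∖ B).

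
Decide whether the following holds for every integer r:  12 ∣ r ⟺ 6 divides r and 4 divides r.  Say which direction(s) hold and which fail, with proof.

[⇒] If 12 ∣ r, write r = 12q. Since 12 = 2·6, r = 6·(2q), so 6 ∣ r; and since 12 = 3·4, r = 4·(3q), so 4 ∣ r.

[⇐] Suppose 6 ∣ r and 4 ∣ r. Any common multiple of 6 and 4 is a multiple of their lcm; here lcm(6, 4) = 6·4/gcd(6, 4) = 24/2 = 12, so 12 ∣ r.

Both directions hold; the statement is true.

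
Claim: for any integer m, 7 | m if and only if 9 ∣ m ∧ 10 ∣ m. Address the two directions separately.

Both directions fail.

(⇒) This fails: take m = 7. Certainly 7 ∣ 7, but 9 ∤ 7.

(⇐) This fails: take m = 90. Both 9 ∣ 90 and 10 ∣ 90, yet 90 is not a multiple of 7 (since 90 = 12·7 + 6), so 7 ∤ 90.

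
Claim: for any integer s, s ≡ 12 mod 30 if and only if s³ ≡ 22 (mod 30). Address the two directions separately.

[⇒] This fails: take s = 12. Then 12 ≡ 12 (mod 30), but 12³ = 1728 ≡ 18 (mod 30), not 22.

[⇐] This fails: take s = 28. Then 28³ = 21952 ≡ 22 (mod 30), yet 28 ≡ 28 (mod 30), not 12.

(⇒) fails and (⇐) fails.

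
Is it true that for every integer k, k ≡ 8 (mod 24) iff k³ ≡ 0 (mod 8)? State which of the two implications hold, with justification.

Only the forward direction holds.

[⇒] Suppose k ≡ 8 (mod 24). Then k³ ≡ 8³ = 512 (mod 24), and since 8 ∣ 24, also k³ ≡ 0 (mod 8).

[⇐] This fails: take k = 0. Then 0³ = 0 ≡ 0 (mod 8), yet 0 ≡ 0 (mod 24), not 8.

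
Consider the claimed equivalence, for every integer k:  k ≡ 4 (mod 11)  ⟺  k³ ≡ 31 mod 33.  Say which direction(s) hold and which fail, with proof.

(⟹) This fails: take k = 15. Then 15 ≡ 4 (mod 11), but 15³ = 3375 ≡ 9 (mod 33), not 31.

(⟸) Conversely, the residues r modulo 33 with r³ ≡ 31 (mod 33) are exactly {4}, and each is ≡ 4 (mod 11).

Not equivalent: only (⇐) holds.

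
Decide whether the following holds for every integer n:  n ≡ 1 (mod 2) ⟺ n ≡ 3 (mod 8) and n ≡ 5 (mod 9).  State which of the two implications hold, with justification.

Only the reverse direction holds.

(⟹) This fails: n = 1 gives 1 ≡ 1 (mod 2) but 1 ≡ 1 (mod 8), so the conjunction on the right does not hold.

(⟸) Conversely, if n ≡ 3 (mod 8) and n ≡ 5 (mod 9), then by the Chinese remainder theorem n ≡ 59 (mod 72). Since 59 ≡ 1 (mod 2) and 2 ∣ 72, we get n ≡ 1 (mod 2).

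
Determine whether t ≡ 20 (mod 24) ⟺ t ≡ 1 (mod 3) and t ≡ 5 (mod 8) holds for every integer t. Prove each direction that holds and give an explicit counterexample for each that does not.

Forward direction. This fails: t = 20 gives 20 ≡ 20 (mod 24) but 20 ≡ 2 (mod 3), so the conjunction on the right does not hold.

Converse. This fails: t = 13 satisfies both congruences on the right (13 ≡ 1 mod 3 and 13 ≡ 5 mod 8) yet 13 ≡ 13 (mod 24), not 20.

Neither implication holds.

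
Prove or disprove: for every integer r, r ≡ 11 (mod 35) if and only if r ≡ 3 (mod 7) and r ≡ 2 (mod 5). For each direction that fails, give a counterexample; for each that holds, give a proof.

(⇒) fails and (⇐) fails.

Forward direction. This fails: r = 11 gives 11 ≡ 11 (mod 35) but 11 ≡ 4 (mod 7), so the conjunction on the right does not hold.

Converse. This fails: r = 17 satisfies both congruences on the right (17 ≡ 3 mod 7 and 17 ≡ 2 mod 5) yet 17 ≡ 17 (mod 35), not 11.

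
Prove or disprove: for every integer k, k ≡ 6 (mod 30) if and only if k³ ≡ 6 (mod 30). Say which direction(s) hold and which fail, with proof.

Converse. Suppose k³ ≡ 6 (mod 30). The only residue r in {0, …, 29} with r³ ≡ 6 (mod 30) is r = 6, so k ≡ 6 (mod 30).

Forward direction. Suppose k ≡ 6 (mod 30). Write k = 30j + 6. Then (30j + 6)³ = 27000j³ + 16200j² + 3240j + 216 = 30(900j³ + 540j² + 108j + 7) + 6, so k³ ≡ 6 (mod 30).

Both implications hold.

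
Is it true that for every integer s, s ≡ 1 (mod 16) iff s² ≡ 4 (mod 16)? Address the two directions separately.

(→) This fails: take s = 1. Then 1 ≡ 1 (mod 16), but 1² = 1 ≡ 1 (mod 16), not 4.

(←) This fails: take s = 2. Then 2² = 4 ≡ 4 (mod 16), yet 2 ≡ 2 (mod 16), not 1.

Neither direction holds.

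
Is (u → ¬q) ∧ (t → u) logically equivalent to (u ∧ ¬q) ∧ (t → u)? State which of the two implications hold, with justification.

The forward direction fails; the converse holds.

(⇒) This fails. Under q = F, u = F, t = F, the left side is true but the right side is false.

(⇐) Assume the antecedent. If q is true, the antecedent cannot hold. If q is false, the antecedent forces (q = F, u = T, t = F) or (q = F, u = T, t = T), and (u → ¬q) ∧ (t → u) holds there. Either way (u → ¬q) ∧ (t → u) holds.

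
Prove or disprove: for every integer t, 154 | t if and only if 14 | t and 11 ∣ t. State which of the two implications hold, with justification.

Both directions hold; the statement is true.

[⇒] If 154 ∣ t, write t = 154q. Since 154 = 11·14, t = 14·(11q), so 14 ∣ t; and since 154 = 14·11, t = 11·(14q), so 11 ∣ t.

[⇐] Suppose 14 ∣ t and 11 ∣ t. Any common multiple of 14 and 11 is a multiple of their lcm; here gcd(14, 11) = 1, so lcm(14, 11) = 14·11 = 154, so 154 ∣ t.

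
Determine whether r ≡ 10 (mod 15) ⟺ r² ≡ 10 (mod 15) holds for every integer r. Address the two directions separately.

Only the forward implication holds.

(→) Suppose r ≡ 10 (mod 15). Write r = 15j + 10. Then (15j + 10)² = 225j² + 300j + 100 = 15(15j² + 20j + 6) + 10, so r² ≡ 10 (mod 15).

(←) This fails: take r = 5. Then 5² = 25 ≡ 10 (mod 15), yet 5 ≡ 5 (mod 15), not 10.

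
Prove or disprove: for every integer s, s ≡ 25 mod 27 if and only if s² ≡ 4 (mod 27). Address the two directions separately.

(⇒) holds; (⇐) fails.

(⇒) Suppose s ≡ 25 mod 27. Write s = 27j + 25. Then (27j + 25)² = 729j² + 1350j + 625 = 27(27j² + 50j + 23) + 4, so s² ≡ 4 (mod 27).

(⇐) This fails: take s = 2. Then 2² = 4 ≡ 4 (mod 27), yet 2 ≡ 2 (mod 27), not 25.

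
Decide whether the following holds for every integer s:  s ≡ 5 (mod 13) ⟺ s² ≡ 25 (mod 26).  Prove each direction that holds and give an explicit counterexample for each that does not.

(→) This fails: take s = 18. Then 18 ≡ 5 (mod 13), but 18² = 324 ≡ 12 (mod 26), not 25.

(←) This fails: take s = 21. Then 21² = 441 ≡ 25 (mod 26), yet 21 ≡ 8 (mod 13), not 5.

Neither direction holds.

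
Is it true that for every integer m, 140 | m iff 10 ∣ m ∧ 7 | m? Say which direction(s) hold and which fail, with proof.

(⇒) holds; (⇐) fails.

(⇒) If 140 ∣ m, write m = 140q. Since 140 = 14·10, m = 10·(14q), so 10 ∣ m; and since 140 = 20·7, m = 7·(20q), so 7 ∣ m.

(⇐) This fails: take m = 70. Both 10 ∣ 70 and 7 ∣ 70, yet 70 is not a multiple of 140 (since 70 = 0·140 + 70), so 140 ∤ 70.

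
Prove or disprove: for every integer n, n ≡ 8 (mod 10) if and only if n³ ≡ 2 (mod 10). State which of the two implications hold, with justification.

[⇒] Suppose n ≡ 8 (mod 10). Write n = 10j + 8. Then (10j + 8)³ = 1000j³ + 2400j² + 1920j + 512 = 10(100j³ + 240j² + 192j + 51) + 2, so n³ ≡ 2 (mod 10).

[⇐] Conversely, suppose n³ ≡ 2 (mod 10). The only residue r in {0, …, 9} with r³ ≡ 2 (mod 10) is r = 8, so n ≡ 8 (mod 10).

Both directions hold.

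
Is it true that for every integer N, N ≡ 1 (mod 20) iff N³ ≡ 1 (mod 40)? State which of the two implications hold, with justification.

The forward direction fails; the converse holds.

(⟹) This fails: take N = 21. Then 21 ≡ 1 (mod 20), but 21³ = 9261 ≡ 21 (mod 40), not 1.

(⟸) Conversely, the residues r modulo 40 with r³ ≡ 1 (mod 40) are exactly {1}, and each is ≡ 1 (mod 20).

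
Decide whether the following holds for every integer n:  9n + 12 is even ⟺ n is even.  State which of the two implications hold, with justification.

Equivalent; both directions hold.

(⇒) Suppose 9n + 12 is even. Since 9 is odd, 9n and n have the same parity, so 9n + 12 ≡ n + 12 (mod 2). As 12 is even, 9n + 12 is even exactly when n is even. Thus n is even.

(⇐) Conversely, suppose n is even; write n = 2j. Then 9n + 12 = 9·(2j) + 12 = 2·9j + 12, which is even.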